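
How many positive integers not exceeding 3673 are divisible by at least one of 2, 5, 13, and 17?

Apply inclusion-exclusion:
floor(3673/2) + floor(3673/5) + floor(3673/13) + floor(3673/17) − floor(3673/10) − floor(3673/26) − floor(3673/34) − floor(3673/65) − floor(3673/85) − floor(3673/221) + floor(3673/130) + floor(3673/170) + floor(3673/442) + floor(3673/1105) − floor(3673/2210) = 1836 + 734 + 282 + 216 − 367 − 141 − 108 − 56 − 43 − 16 + 28 + 21 + 8 + 3 − 1 = 2396

2396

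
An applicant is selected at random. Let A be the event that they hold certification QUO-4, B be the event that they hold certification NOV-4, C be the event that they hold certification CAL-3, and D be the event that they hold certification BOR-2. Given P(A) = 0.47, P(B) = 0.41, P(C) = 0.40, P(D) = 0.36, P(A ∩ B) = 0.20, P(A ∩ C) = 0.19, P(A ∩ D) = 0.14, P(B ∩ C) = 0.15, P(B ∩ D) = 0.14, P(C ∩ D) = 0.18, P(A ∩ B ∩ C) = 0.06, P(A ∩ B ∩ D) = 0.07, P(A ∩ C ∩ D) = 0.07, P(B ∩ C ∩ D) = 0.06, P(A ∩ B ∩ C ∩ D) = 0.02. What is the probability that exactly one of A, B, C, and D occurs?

P(exactly one) = 0.47 + 0.41 + 0.40 + 0.36 − 2·0.20 − 2·0.19 − 2·0.14 − 2·0.15 − 2·0.14 − 2·0.18 + 3·0.06 + 3·0.07 + 3·0.07 + 3·0.06 − 4·0.02 = 0.34

0.34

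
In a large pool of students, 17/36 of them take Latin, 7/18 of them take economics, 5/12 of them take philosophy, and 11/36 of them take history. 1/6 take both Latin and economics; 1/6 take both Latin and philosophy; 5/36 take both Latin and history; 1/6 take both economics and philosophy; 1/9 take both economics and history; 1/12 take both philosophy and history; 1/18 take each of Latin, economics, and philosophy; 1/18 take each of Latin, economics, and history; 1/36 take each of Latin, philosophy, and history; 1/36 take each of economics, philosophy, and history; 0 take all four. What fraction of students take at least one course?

11/12

P(≥1) = 17/36 + 7/18 + 5/12 + 11/36 − 1/6 − 1/6 − 5/36 − 1/6 − 1/9 − 1/12 + 1/18 + 1/18 + 1/36 + 1/36 − 0 = 11/12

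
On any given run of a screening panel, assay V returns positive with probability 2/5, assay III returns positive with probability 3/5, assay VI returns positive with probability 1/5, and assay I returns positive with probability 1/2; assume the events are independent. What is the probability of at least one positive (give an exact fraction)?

113/125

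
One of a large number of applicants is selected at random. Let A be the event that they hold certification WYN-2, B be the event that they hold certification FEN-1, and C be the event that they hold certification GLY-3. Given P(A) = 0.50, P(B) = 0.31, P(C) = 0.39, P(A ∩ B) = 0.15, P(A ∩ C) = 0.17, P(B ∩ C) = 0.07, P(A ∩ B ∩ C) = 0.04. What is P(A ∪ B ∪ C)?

By inclusion-exclusion,
P(A ∪ B ∪ C) = 0.50 + 0.31 + 0.39 − 0.15 − 0.17 − 0.07 + 0.04 = 0.85

0.85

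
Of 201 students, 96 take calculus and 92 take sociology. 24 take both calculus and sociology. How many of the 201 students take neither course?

N(≥1) = 96 + 92 − 24 = 164
None: 201 − 164 = 37

37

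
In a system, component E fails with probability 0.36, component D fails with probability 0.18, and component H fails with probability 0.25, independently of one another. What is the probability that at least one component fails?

0.6064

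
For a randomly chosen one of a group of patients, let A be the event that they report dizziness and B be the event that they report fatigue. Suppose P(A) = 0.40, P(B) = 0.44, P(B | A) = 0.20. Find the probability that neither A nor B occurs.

P(A ∩ B) = P(A)·P(B|A) = 0.40 × 0.20 = 0.08
P(A ∪ B) = 0.40 + 0.44 − 0.08 = 0.76
P(none) = 1 − 0.76 = 0.24

0.24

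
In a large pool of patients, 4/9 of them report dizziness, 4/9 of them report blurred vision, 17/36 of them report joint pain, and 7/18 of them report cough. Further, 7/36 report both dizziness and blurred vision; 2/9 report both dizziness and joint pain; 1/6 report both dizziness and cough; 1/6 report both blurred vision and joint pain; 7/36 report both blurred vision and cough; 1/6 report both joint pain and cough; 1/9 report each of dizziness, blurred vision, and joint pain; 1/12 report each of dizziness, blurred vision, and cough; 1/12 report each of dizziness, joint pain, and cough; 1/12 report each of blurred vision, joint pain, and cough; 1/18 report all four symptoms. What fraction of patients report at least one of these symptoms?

17/18

Apply inclusion-exclusion:
P(at least one) = 4/9 + 4/9 + 17/36 + 7/18 − 7/36 − 2/9 − 1/6 − 1/6 − 7/36 − 1/6 + 1/9 + 1/12 + 1/12 + 1/12 − 1/18 = 17/18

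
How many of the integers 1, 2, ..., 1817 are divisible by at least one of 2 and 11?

991

By inclusion–exclusion:
floor(1817/2) + floor(1817/11) − floor(1817/22) = 908 + 165 − 82 = 991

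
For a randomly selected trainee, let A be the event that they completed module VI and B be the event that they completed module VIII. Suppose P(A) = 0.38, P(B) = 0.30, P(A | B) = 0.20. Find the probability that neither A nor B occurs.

P(A ∩ B) = P(B)·P(A|B) = 0.30 × 0.20 = 0.06
Apply inclusion-exclusion:
P(A ∪ B) = 0.38 + 0.30 − 0.06 = 0.62
P(none) = 1 − 0.62 = 0.38

0.38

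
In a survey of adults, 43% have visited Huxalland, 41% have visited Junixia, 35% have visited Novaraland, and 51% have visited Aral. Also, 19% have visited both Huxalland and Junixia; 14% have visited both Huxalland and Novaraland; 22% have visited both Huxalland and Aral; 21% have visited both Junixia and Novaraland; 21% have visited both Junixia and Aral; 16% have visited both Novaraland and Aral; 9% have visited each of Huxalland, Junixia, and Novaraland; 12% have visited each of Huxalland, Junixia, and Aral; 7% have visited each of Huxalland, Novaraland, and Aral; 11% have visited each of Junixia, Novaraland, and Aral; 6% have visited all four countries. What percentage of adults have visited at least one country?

By inclusion-exclusion,
P(≥1) = 43 + 41 + 35 + 51 − 19 − 14 − 22 − 21 − 21 − 16 + 9 + 12 + 7 + 11 − 6 = 90%

90%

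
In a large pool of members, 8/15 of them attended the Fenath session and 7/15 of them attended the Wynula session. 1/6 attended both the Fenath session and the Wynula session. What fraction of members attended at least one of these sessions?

By inclusion-exclusion,
P(at least one) = 8/15 + 7/15 − 1/6 = 5/6

5/6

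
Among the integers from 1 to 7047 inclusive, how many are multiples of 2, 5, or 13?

4445

By inclusion–exclusion:
⌊7047/2⌋ + ⌊7047/5⌋ + ⌊7047/13⌋ − ⌊7047/10⌋ − ⌊7047/26⌋ − ⌊7047/65⌋ + ⌊7047/130⌋ = 3523 + 1409 + 542 − 704 − 271 − 108 + 54 = 4445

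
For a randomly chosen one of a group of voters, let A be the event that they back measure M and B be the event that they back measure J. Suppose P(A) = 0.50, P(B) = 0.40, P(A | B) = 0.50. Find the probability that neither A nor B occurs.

P(A ∩ B) = P(B)·P(A|B) = 0.40 × 0.50 = 0.20
By inclusion-exclusion,
P(A ∪ B) = 0.50 + 0.40 − 0.20 = 0.70
P(none) = 1 − 0.70 = 0.30

0.30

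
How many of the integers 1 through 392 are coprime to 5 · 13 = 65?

floor(392/5) + floor(392/13) − floor(392/65) = 78 + 30 − 6 = 102
392 − 102 = 290

290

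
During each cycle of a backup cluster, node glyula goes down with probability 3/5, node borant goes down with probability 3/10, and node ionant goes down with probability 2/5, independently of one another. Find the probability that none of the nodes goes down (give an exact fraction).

P(none) = (1 − 3/5) × (1 − 3/10) × (1 − 2/5) = 2/5 × 7/10 × 3/5 = 21/125

21/125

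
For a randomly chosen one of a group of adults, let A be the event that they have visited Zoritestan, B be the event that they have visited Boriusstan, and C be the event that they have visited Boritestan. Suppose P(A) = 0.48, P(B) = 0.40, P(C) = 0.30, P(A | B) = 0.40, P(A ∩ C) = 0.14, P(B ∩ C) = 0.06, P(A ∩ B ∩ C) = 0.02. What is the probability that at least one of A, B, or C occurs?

0.84

P(A ∩ B) = P(B)·P(A|B) = 0.40 × 0.40 = 0.16
Apply inclusion-exclusion:
P(A ∪ B ∪ C) = 0.48 + 0.40 + 0.30 − 0.16 − 0.14 − 0.06 + 0.02 = 0.84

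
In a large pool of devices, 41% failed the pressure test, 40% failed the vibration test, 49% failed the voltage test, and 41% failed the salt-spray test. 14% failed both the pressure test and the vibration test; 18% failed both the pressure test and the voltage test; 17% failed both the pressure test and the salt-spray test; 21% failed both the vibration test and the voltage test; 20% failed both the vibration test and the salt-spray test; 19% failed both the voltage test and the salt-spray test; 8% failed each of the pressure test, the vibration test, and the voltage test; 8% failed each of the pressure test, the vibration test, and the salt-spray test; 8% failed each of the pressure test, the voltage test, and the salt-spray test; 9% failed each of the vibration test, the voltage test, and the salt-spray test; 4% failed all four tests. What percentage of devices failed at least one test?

91%

Apply inclusion-exclusion:
P(union) = 41 + 40 + 49 + 41 − 14 − 18 − 17 − 21 − 20 − 19 + 8 + 8 + 8 + 9 − 4 = 91%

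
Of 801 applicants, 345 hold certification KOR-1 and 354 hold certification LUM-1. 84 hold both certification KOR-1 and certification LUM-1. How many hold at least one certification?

615

|at least one| = 345 + 354 − 84 = 615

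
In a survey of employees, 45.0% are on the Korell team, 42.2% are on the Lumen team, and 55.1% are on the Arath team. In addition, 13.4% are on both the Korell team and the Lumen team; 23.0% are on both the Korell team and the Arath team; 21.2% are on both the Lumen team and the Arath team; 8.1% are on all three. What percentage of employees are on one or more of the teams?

92.8%

P(≥1) = 45.0 + 42.2 + 55.1 − 13.4 − 23.0 − 21.2 + 8.1 = 92.8%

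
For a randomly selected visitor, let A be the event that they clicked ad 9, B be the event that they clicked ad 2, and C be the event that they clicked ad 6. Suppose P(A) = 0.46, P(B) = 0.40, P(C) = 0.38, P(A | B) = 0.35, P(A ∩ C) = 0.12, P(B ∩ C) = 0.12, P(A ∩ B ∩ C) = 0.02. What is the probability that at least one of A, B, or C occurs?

0.88

P(A ∩ B) = P(B)·P(A|B) = 0.40 × 0.35 = 0.14
Using inclusion–exclusion:
P(A ∪ B ∪ C) = 0.46 + 0.40 + 0.38 − 0.14 − 0.12 − 0.12 + 0.02 = 0.88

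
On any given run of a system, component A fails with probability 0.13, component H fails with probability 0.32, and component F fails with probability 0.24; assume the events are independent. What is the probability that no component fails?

P(none) = (1 − 0.13) × (1 − 0.32) × (1 − 0.24) = 0.87 × 0.68 × 0.76 = 0.449616

0.449616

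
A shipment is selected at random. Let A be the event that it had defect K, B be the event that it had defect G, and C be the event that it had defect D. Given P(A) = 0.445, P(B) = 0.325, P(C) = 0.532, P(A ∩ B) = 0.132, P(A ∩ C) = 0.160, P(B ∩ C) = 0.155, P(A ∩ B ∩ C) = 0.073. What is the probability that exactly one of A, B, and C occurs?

0.627

P(exactly one) = 0.445 + 0.325 + 0.532 − 2·0.132 − 2·0.160 − 2·0.155 + 3·0.073 = 0.627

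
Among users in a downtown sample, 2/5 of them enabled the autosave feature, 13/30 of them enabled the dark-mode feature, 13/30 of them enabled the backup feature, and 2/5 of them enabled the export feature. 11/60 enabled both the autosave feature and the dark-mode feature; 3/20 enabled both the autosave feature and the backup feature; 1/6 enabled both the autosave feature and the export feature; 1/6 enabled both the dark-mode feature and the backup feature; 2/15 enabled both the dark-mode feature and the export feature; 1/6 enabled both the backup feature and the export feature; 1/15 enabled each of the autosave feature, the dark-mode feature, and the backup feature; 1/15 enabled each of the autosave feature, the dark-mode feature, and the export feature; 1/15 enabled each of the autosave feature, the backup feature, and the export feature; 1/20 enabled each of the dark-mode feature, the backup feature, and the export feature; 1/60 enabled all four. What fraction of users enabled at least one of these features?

By inclusion–exclusion:
P(union) = 2/5 + 13/30 + 13/30 + 2/5 − 11/60 − 3/20 − 1/6 − 1/6 − 2/15 − 1/6 + 1/15 + 1/15 + 1/15 + 1/20 − 1/60 = 14/15

14/15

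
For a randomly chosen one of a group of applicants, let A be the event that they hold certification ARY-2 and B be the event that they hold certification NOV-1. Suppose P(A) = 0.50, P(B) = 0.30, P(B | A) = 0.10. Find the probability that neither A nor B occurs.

0.25

P(A ∩ B) = P(A)·P(B|A) = 0.50 × 0.10 = 0.05
Apply inclusion-exclusion:
P(A ∪ B) = 0.50 + 0.30 − 0.05 = 0.75
P(none) = 1 − 0.75 = 0.25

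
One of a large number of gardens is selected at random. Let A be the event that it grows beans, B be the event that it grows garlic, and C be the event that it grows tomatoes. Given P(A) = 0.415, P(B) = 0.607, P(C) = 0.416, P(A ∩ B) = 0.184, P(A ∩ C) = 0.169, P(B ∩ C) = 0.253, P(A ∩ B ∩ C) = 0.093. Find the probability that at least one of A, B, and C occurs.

0.925

By inclusion–exclusion:
P(A ∪ B ∪ C) = 0.415 + 0.607 + 0.416 − 0.184 − 0.169 − 0.253 + 0.093 = 0.925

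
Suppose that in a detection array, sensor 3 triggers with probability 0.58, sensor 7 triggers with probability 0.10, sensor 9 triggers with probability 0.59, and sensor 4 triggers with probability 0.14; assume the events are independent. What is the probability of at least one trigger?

0.8667172

Independence gives P(none) = ∏(1 − pᵢ).
P(none) = (1 − 0.58) × (1 − 0.10) × (1 − 0.59) × (1 − 0.14) = 0.42 × 0.90 × 0.41 × 0.86 = 0.1332828
P(at least one) = 1 − 0.1332828 = 0.8667172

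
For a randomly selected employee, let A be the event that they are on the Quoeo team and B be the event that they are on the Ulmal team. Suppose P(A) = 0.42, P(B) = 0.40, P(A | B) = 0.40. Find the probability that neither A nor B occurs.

0.34

P(A ∩ B) = P(B)·P(A|B) = 0.40 × 0.40 = 0.16
Inclusion–exclusion gives
P(A ∪ B) = 0.42 + 0.40 − 0.16 = 0.66
P(none) = 1 − 0.66 = 0.34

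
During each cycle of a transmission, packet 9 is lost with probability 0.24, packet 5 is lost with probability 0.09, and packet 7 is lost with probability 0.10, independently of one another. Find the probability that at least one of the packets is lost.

0.37756

Since the events are independent, P(none) is the product of the individual non-occurrence probabilities.
P(none) = (1 − 0.24) × (1 − 0.09) × (1 − 0.10) = 0.76 × 0.91 × 0.90 = 0.62244
P(at least one) = 1 − 0.62244 = 0.37756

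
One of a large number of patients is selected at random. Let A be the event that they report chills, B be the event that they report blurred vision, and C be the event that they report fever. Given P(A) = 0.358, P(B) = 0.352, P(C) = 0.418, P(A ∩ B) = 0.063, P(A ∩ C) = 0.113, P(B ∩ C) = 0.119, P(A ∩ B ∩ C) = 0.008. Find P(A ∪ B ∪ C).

By inclusion-exclusion,
P(A ∪ B ∪ C) = 0.358 + 0.352 + 0.418 − 0.063 − 0.113 − 0.119 + 0.008 = 0.841

0.841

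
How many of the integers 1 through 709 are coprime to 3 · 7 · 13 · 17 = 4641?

Inclusion–exclusion gives
236 + 101 + 54 + 41 − 33 − 18 − 13 − 7 − 5 − 3 + 2 + 1 + 1 + 0 − 0 = 357
709 − 357 = 352

352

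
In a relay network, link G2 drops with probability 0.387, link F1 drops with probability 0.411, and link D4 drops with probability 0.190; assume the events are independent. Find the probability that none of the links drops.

0.29245617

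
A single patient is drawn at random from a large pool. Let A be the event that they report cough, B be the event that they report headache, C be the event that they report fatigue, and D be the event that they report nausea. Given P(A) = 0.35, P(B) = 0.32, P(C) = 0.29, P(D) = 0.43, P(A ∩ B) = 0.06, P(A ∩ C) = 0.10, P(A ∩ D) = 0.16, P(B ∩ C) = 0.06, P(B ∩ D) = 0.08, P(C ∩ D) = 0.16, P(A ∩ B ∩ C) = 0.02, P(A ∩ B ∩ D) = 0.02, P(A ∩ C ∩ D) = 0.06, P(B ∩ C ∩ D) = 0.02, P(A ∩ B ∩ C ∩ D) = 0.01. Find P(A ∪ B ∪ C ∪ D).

0.88

By inclusion–exclusion:
P(A ∪ B ∪ C ∪ D) = 0.35 + 0.32 + 0.29 + 0.43 − 0.06 − 0.10 − 0.16 − 0.06 − 0.08 − 0.16 + 0.02 + 0.02 + 0.06 + 0.02 − 0.01 = 0.88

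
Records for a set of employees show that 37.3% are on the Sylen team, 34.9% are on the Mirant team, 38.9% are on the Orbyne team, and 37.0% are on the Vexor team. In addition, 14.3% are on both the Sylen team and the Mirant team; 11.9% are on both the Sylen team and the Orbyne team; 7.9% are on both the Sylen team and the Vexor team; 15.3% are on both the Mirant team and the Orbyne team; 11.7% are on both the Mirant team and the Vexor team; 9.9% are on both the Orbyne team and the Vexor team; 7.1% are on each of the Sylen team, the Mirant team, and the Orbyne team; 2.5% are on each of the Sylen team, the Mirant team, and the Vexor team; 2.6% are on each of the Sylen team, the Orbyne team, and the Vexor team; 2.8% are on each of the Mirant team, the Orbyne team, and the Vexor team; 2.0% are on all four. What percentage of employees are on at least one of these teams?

P(at least one) = 37.3 + 34.9 + 38.9 + 37.0 − 14.3 − 11.9 − 7.9 − 15.3 − 11.7 − 9.9 + 7.1 + 2.5 + 2.6 + 2.8 − 2.0 = 90.1%

90.1%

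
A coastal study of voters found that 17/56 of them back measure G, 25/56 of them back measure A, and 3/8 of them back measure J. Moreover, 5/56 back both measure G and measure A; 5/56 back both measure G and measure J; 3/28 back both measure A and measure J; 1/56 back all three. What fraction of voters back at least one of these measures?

P(at least one) = 17/56 + 25/56 + 3/8 − 5/56 − 5/56 − 3/28 + 1/56 = 6/7

6/7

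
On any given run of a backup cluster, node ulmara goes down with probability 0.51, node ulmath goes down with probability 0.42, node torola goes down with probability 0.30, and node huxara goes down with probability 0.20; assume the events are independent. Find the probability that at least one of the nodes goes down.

P(none) = (1 − 0.51) × (1 − 0.42) × (1 − 0.30) × (1 − 0.20) = 0.49 × 0.58 × 0.70 × 0.80 = 0.159152
P(at least one) = 1 − 0.159152 = 0.840848

0.840848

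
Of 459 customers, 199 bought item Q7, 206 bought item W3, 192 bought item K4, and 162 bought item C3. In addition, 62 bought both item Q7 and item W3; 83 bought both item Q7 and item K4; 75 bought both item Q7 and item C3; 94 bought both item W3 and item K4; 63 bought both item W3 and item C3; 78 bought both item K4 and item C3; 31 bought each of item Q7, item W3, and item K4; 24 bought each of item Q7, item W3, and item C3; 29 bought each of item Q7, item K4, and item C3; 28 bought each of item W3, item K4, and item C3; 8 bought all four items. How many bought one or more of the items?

408

Inclusion–exclusion gives
|union| = 199 + 206 + 192 + 162 − 62 − 83 − 75 − 94 − 63 − 78 + 31 + 24 + 29 + 28 − 8 = 408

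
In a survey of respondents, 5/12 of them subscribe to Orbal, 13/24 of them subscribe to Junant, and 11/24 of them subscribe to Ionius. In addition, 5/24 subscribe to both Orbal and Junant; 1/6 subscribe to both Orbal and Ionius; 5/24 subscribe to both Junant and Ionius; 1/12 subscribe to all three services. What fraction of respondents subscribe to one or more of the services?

Using inclusion–exclusion:
P(union) = 5/12 + 13/24 + 11/24 − 5/24 − 1/6 − 5/24 + 1/12 = 11/12

11/12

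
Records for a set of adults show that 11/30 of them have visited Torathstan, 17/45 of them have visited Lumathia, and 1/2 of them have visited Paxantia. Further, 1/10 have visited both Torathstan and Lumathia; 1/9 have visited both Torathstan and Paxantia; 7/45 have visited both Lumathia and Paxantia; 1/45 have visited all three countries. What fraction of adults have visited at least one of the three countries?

By inclusion-exclusion,
P(≥1) = 11/30 + 17/45 + 1/2 − 1/10 − 1/9 − 7/45 + 1/45 = 9/10

9/10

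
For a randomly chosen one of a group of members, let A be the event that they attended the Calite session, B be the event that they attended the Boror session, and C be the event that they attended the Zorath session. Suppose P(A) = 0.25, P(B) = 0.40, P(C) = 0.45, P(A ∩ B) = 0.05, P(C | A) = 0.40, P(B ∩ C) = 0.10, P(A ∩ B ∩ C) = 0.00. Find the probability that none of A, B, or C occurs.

0.15

P(A ∩ C) = P(A)·P(C|A) = 0.25 × 0.40 = 0.10
P(A ∪ B ∪ C) = 0.25 + 0.40 + 0.45 − 0.05 − 0.10 − 0.10 + 0.00 = 0.85
P(none) = 1 − 0.85 = 0.15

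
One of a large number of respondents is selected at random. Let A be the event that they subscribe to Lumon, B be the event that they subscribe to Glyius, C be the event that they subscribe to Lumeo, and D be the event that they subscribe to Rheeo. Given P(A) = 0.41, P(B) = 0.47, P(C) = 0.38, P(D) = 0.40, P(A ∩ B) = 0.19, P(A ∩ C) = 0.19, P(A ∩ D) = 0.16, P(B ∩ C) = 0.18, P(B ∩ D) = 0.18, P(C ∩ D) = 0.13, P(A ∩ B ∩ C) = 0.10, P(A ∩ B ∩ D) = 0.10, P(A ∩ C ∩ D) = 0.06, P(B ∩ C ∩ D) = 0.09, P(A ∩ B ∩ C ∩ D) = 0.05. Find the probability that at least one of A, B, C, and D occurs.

By inclusion–exclusion:
P(A ∪ B ∪ C ∪ D) = 0.41 + 0.47 + 0.38 + 0.40 − 0.19 − 0.19 − 0.16 − 0.18 − 0.18 − 0.13 + 0.10 + 0.10 + 0.06 + 0.09 − 0.05 = 0.93

0.93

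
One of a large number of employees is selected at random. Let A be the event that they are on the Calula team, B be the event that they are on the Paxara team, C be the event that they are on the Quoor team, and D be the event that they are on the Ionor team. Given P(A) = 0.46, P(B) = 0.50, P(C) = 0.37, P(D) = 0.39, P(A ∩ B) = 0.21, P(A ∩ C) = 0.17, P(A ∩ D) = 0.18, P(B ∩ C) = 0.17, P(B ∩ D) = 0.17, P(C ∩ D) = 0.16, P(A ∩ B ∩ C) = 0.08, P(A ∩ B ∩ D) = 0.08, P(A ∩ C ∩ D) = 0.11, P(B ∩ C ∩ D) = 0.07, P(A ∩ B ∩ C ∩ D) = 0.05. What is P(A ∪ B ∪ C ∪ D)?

0.95

Inclusion–exclusion gives
P(A ∪ B ∪ C ∪ D) = 0.46 + 0.50 + 0.37 + 0.39 − 0.21 − 0.17 − 0.18 − 0.17 − 0.17 − 0.16 + 0.08 + 0.08 + 0.11 + 0.07 − 0.05 = 0.95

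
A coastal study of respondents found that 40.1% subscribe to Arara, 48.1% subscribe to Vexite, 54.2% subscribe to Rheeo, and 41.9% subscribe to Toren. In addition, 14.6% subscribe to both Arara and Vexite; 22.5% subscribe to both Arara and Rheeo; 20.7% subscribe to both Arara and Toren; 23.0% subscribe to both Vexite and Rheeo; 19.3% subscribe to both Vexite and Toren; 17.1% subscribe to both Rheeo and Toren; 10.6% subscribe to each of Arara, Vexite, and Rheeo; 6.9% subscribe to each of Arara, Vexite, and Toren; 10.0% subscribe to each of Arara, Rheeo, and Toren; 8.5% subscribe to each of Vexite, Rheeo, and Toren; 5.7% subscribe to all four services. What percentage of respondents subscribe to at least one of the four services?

Inclusion–exclusion gives
P(at least one) = 40.1 + 48.1 + 54.2 + 41.9 − 14.6 − 22.5 − 20.7 − 23.0 − 19.3 − 17.1 + 10.6 + 6.9 + 10.0 + 8.5 − 5.7 = 97.4%

97.4%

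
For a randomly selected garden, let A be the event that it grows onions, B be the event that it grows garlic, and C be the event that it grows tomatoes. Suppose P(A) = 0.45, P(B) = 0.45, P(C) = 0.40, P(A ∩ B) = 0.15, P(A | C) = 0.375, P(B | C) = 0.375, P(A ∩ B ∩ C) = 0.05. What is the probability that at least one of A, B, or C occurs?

P(A ∩ C) = P(C)·P(A|C) = 0.40 × 0.375 = 0.15
P(B ∩ C) = P(C)·P(B|C) = 0.40 × 0.375 = 0.15
P(A ∪ B ∪ C) = 0.45 + 0.45 + 0.40 − 0.15 − 0.15 − 0.15 + 0.05 = 0.90

0.90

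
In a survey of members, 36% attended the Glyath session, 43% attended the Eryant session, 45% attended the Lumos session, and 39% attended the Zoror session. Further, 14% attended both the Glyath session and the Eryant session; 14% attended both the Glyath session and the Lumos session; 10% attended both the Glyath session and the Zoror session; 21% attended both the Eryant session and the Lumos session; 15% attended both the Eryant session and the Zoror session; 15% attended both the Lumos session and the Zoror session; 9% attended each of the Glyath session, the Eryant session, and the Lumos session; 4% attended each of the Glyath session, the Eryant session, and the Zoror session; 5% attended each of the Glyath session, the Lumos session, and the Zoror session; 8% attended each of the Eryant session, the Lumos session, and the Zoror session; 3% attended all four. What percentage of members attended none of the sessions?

3%

P(at least one) = 36 + 43 + 45 + 39 − 14 − 14 − 10 − 21 − 15 − 15 + 9 + 4 + 5 + 8 − 3 = 97%
P(none) = 100% − 97% = 3%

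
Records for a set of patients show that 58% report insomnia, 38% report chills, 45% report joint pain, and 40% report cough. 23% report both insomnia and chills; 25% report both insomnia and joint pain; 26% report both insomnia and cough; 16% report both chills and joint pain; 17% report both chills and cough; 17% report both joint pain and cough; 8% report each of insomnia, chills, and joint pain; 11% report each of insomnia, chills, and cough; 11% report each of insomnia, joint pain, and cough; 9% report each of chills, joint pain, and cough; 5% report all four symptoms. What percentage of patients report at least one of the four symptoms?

91%

P(at least one) = 58 + 38 + 45 + 40 − 23 − 25 − 26 − 16 − 17 − 17 + 8 + 11 + 11 + 9 − 5 = 91%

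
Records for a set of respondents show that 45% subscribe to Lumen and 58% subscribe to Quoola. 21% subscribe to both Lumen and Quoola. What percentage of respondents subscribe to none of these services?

Using inclusion–exclusion:
P(≥1) = 45 + 58 − 21 = 82%
P(none) = 100% − 82% = 18%

18%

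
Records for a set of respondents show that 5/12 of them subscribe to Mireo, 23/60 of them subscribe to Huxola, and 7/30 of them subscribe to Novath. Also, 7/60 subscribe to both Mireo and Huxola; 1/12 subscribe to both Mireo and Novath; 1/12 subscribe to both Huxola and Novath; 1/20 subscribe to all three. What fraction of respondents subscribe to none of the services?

1/5

By inclusion–exclusion:
P(union) = 5/12 + 23/60 + 7/30 − 7/60 − 1/12 − 1/12 + 1/20 = 4/5
P(none) = 1 − 4/5 = 1/5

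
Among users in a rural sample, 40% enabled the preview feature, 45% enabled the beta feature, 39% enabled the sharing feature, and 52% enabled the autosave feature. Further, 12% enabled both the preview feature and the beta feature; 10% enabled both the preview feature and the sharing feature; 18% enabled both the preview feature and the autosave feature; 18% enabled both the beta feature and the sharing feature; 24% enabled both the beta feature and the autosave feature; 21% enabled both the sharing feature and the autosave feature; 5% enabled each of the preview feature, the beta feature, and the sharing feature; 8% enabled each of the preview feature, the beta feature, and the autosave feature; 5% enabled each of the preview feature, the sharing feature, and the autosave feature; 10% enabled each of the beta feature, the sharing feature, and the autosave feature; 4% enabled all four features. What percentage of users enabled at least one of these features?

P(union) = 40 + 45 + 39 + 52 − 12 − 10 − 18 − 18 − 24 − 21 + 5 + 8 + 5 + 10 − 4 = 97%

97%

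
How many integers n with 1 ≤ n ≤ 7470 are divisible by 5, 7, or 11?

floor(7470/5) + floor(7470/7) + floor(7470/11) − floor(7470/35) − floor(7470/55) − floor(7470/77) + floor(7470/385) = 1494 + 1067 + 679 − 213 − 135 − 97 + 19 = 2814

2814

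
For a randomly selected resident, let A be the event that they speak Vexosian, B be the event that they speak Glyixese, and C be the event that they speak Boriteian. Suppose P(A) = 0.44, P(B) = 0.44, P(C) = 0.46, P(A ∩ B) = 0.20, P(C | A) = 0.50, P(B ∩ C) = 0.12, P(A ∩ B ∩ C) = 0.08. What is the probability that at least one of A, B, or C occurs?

0.88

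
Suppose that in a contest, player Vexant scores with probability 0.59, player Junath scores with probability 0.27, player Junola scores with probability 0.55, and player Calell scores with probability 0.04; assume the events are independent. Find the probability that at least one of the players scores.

P(none) = (1 − 0.59) × (1 − 0.27) × (1 − 0.55) × (1 − 0.04) = 0.41 × 0.73 × 0.45 × 0.96 = 0.1292976
P(at least one) = 1 − 0.1292976 = 0.8707024

0.8707024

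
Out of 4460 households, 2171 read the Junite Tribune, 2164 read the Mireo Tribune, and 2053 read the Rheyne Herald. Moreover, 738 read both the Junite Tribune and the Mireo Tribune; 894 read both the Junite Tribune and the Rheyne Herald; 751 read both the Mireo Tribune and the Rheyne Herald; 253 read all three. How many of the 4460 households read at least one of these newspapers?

4258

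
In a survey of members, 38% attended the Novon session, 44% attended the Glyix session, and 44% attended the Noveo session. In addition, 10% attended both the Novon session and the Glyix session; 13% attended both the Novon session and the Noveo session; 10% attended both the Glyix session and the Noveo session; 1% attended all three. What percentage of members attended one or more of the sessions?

P(≥1) = 38 + 44 + 44 − 10 − 13 − 10 + 1 = 94%

94%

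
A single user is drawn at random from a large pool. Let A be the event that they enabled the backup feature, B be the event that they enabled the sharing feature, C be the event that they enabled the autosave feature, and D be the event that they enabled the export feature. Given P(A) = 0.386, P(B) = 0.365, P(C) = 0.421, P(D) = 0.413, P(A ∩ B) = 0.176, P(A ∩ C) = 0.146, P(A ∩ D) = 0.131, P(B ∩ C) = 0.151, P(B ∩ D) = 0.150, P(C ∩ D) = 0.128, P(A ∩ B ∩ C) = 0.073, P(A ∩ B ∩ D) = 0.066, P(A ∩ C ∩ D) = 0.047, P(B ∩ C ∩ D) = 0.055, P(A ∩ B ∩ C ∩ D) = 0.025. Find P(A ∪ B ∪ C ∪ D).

Using inclusion–exclusion:
P(A ∪ B ∪ C ∪ D) = 0.386 + 0.365 + 0.421 + 0.413 − 0.176 − 0.146 − 0.131 − 0.151 − 0.150 − 0.128 + 0.073 + 0.066 + 0.047 + 0.055 − 0.025 = 0.919

0.919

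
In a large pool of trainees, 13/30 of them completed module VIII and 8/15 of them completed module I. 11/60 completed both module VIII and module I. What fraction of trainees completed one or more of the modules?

47/60

Inclusion–exclusion gives
P(≥1) = 13/30 + 8/15 − 11/60 = 47/60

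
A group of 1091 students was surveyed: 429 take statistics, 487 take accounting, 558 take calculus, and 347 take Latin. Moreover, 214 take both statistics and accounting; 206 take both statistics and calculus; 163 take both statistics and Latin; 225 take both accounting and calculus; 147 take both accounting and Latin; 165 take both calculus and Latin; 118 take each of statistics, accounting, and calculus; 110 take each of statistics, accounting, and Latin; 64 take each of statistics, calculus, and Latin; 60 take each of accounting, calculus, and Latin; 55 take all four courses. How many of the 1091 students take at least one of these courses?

998

Using inclusion–exclusion:
|at least one| = 429 + 487 + 558 + 347 − 214 − 206 − 163 − 225 − 147 − 165 + 118 + 110 + 64 + 60 − 55 = 998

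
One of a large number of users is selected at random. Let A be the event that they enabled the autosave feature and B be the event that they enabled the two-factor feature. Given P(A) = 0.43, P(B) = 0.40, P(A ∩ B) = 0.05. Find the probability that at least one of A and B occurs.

0.78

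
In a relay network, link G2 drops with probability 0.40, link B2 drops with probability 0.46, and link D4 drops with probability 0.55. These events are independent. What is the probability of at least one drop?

0.8542

P(none) = (1 − 0.40) × (1 − 0.46) × (1 − 0.55) = 0.60 × 0.54 × 0.45 = 0.1458
P(at least one) = 1 − 0.1458 = 0.8542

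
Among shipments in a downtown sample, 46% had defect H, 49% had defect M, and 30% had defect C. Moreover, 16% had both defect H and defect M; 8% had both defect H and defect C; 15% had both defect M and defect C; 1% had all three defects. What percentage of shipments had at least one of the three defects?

87%

Apply inclusion-exclusion:
P(union) = 46 + 49 + 30 − 16 − 8 − 15 + 1 = 87%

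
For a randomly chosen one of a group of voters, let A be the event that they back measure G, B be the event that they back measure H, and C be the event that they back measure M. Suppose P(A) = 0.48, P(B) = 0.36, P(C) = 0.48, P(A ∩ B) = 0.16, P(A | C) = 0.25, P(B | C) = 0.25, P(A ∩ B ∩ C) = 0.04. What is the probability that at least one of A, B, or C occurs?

0.96

P(A ∩ C) = P(C)·P(A|C) = 0.48 × 0.25 = 0.12
P(B ∩ C) = P(C)·P(B|C) = 0.48 × 0.25 = 0.12
Inclusion–exclusion gives
P(A ∪ B ∪ C) = 0.48 + 0.36 + 0.48 − 0.16 − 0.12 − 0.12 + 0.04 = 0.96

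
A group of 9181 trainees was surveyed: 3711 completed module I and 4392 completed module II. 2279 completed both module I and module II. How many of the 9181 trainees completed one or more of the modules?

5824

Using inclusion–exclusion:
|union| = 3711 + 4392 − 2279 = 5824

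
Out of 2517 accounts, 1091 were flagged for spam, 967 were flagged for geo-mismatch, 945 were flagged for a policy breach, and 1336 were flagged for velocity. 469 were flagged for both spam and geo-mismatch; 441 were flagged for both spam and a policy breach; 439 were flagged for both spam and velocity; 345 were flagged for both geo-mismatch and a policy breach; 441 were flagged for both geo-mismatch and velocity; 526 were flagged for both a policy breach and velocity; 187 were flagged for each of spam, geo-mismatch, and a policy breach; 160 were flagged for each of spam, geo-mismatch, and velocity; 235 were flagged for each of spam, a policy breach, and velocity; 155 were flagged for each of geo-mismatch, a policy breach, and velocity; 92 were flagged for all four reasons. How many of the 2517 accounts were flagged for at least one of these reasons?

2323

By inclusion-exclusion,
N(≥1) = 1091 + 967 + 945 + 1336 − 469 − 441 − 439 − 345 − 441 − 526 + 187 + 160 + 235 + 155 − 92 = 2323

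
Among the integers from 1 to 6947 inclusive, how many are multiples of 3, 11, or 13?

3060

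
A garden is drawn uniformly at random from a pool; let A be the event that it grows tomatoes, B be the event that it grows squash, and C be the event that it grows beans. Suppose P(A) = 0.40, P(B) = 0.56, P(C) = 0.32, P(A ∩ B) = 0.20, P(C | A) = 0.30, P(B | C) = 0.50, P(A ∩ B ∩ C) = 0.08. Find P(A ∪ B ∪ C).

0.88

P(A ∩ C) = P(A)·P(C|A) = 0.40 × 0.30 = 0.12
P(B ∩ C) = P(C)·P(B|C) = 0.32 × 0.50 = 0.16
P(A ∪ B ∪ C) = 0.40 + 0.56 + 0.32 − 0.20 − 0.12 − 0.16 + 0.08 = 0.88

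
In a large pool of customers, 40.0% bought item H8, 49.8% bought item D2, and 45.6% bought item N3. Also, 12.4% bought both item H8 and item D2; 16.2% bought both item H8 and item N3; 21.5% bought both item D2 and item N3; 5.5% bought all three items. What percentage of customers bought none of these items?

9.2%

P(union) = 40.0 + 49.8 + 45.6 − 12.4 − 16.2 − 21.5 + 5.5 = 90.8%
P(none) = 100% − 90.8% = 9.2%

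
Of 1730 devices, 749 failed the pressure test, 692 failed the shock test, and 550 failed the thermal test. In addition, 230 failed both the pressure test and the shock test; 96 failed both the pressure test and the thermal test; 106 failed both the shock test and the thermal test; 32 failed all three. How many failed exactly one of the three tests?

1223

N(exactly one) = 749 + 692 + 550 − 2·230 − 2·96 − 2·106 + 3·32 = 1223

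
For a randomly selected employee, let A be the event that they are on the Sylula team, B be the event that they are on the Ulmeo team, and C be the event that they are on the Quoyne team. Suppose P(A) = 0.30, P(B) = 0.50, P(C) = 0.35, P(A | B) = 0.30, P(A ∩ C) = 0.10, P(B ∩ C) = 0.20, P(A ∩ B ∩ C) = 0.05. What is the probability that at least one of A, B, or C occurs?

P(A ∩ B) = P(B)·P(A|B) = 0.50 × 0.30 = 0.15
P(A ∪ B ∪ C) = 0.30 + 0.50 + 0.35 − 0.15 − 0.10 − 0.20 + 0.05 = 0.75

0.75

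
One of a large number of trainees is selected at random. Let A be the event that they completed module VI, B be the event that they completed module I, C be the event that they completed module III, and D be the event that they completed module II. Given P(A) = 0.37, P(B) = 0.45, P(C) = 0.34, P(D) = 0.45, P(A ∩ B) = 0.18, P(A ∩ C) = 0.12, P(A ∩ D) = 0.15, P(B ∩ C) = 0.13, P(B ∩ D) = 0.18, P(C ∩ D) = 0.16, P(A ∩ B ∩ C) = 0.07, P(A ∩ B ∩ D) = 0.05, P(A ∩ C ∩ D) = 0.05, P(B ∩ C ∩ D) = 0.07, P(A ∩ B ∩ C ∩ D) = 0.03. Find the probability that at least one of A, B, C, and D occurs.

0.90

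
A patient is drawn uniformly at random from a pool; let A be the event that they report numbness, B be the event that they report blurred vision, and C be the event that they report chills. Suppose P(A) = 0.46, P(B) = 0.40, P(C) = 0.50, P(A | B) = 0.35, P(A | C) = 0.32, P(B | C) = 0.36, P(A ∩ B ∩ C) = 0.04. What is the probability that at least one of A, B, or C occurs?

P(A ∩ B) = P(B)·P(A|B) = 0.40 × 0.35 = 0.14
P(A ∩ C) = P(C)·P(A|C) = 0.50 × 0.32 = 0.16
P(B ∩ C) = P(C)·P(B|C) = 0.50 × 0.36 = 0.18
P(A ∪ B ∪ C) = 0.46 + 0.40 + 0.50 − 0.14 − 0.16 − 0.18 + 0.04 = 0.92

0.92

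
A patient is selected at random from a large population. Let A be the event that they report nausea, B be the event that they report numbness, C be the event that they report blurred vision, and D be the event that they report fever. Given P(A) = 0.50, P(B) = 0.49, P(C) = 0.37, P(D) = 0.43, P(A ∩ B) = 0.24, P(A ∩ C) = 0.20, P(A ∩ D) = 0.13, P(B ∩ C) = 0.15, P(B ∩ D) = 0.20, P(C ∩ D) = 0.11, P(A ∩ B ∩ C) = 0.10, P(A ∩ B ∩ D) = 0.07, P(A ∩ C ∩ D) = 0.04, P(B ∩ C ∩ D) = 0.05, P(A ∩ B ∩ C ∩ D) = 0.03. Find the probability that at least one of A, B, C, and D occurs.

P(A ∪ B ∪ C ∪ D) = 0.50 + 0.49 + 0.37 + 0.43 − 0.24 − 0.20 − 0.13 − 0.15 − 0.20 − 0.11 + 0.10 + 0.07 + 0.04 + 0.05 − 0.03 = 0.99

0.99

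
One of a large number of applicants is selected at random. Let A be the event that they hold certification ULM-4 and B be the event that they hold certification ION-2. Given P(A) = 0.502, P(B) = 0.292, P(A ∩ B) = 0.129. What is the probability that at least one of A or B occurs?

By inclusion-exclusion,
P(A ∪ B) = 0.502 + 0.292 − 0.129 = 0.665

0.665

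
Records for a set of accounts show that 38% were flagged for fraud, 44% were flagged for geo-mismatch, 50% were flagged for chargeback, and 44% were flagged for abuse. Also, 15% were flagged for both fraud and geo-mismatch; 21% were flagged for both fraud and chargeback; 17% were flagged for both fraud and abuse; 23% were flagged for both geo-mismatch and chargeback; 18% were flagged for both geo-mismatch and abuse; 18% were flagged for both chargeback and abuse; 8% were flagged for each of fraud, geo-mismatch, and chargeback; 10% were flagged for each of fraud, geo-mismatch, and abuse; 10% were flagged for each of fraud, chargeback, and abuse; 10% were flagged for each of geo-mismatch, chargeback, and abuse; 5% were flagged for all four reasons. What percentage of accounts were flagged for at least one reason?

Inclusion–exclusion gives
P(≥1) = 38 + 44 + 50 + 44 − 15 − 21 − 17 − 23 − 18 − 18 + 8 + 10 + 10 + 10 − 5 = 97%

97%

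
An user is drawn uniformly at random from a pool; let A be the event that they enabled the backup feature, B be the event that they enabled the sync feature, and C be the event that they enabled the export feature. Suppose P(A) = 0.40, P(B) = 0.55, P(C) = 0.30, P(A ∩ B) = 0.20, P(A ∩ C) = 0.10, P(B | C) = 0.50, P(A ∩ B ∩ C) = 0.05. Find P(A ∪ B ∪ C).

P(B ∩ C) = P(C)·P(B|C) = 0.30 × 0.50 = 0.15
P(A ∪ B ∪ C) = 0.40 + 0.55 + 0.30 − 0.20 − 0.10 − 0.15 + 0.05 = 0.85

0.85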